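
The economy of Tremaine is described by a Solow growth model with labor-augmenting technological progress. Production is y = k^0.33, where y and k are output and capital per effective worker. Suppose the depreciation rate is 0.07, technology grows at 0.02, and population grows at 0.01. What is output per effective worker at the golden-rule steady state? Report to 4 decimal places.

y_gold ≈ 1.8005

n + g + δ = 0.01 + 0.02 + 0.07 = 0.1.
Maximizing c = f(k) − (n+g+δ)·k gives f'(k) = n+g+δ, i.e. 0.33·k^(0.33−1) = 0.1, so k_gold = (0.33/0.1)^(1/0.67) ≈ 5.9416.
Output: y_gold = k_gold^0.33 = 5.9416^0.33 ≈ 1.8005.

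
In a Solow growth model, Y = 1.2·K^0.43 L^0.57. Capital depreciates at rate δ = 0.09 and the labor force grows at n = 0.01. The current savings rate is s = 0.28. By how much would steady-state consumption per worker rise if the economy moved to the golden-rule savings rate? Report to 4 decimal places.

The effective depreciation rate is n + δ = 0.01 + 0.09 = 0.1.
Current steady state (s = 0.28): k* = (0.28·1.2/0.1)^(1/0.57) ≈ 8.3831, y* = 1.2·8.3831^0.43 ≈ 2.9939, c* = (1−0.28)·2.9939 ≈ 2.1556.
At the golden rule the marginal product of capital equals n+δ: 0.43·1.2·k^(0.43−1) = 0.1. Solving, k_gold = (0.43·1.2/0.1)^(1/0.57) ≈ 17.7936.
y_gold = 1.2·17.7936^0.43 ≈ 4.1380, c_gold = y_gold − 0.1·k_gold ≈ 2.3587.
Gain: Δc = 2.3587 − 2.1556 ≈ 0.2030.

Δc ≈ 0.2030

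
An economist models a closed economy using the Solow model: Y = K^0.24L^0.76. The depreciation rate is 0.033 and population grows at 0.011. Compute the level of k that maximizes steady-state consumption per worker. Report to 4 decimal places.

k_gold ≈ 9.3201

The effective depreciation rate is n + δ = 0.011 + 0.033 = 0.044.
At the golden rule the marginal product of capital equals n+δ: 0.24·k^(0.24−1) = 0.044. Solving, k_gold = (0.24/0.044)^(1/0.76) ≈ 9.3201.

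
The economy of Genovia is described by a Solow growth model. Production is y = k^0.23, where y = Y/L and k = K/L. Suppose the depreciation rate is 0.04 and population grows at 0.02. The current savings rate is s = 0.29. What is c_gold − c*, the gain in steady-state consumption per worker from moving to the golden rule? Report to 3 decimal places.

Break-even investment rate: n + δ = 0.02 + 0.04 = 0.06.
Current steady state (s = 0.29): k* = (0.29/0.06)^(1/0.77) ≈ 7.7381, y* = 7.7381^0.23 ≈ 1.6010, c* = (1−0.29)·1.6010 ≈ 1.1367.
Setting f'(k) = n+δ gives 0.23·k^(0.23−1) = 0.06, hence k_gold = (0.23/0.06)^(1/0.77) ≈ 5.7265.
y_gold = 5.7265^0.23 ≈ 1.4939, c_gold = y_gold − 0.06·k_gold ≈ 1.1503.
Gain: Δc = 1.1503 − 1.1367 ≈ 0.0136.

Δc ≈ 0.014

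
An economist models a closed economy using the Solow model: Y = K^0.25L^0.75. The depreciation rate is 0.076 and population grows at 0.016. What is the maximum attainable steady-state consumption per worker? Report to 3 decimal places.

The effective depreciation rate is n + δ = 0.016 + 0.076 = 0.092.
At the golden rule the marginal product of capital equals n+δ: 0.25·k^(0.25−1) = 0.092. Solving, k_gold = (0.25/0.092)^(1/0.75) ≈ 3.7920.
y_gold = 3.7920^0.25 ≈ 1.3955.
c_gold = y_gold − (n+δ)·k_gold = 1.3955 − 0.092·3.7920 ≈ 1.0466.

c_gold ≈ 1.047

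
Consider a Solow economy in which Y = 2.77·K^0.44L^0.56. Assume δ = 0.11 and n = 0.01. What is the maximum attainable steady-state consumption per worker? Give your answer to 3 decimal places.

n + δ = 0.01 + 0.11 = 0.12.
Setting f'(k) = n+δ gives 0.44·2.77·k^(0.44−1) = 0.12, hence k_gold = (0.44·2.77/0.12)^(1/0.56) ≈ 62.7726.
y_gold = 2.77·62.7726^0.44 ≈ 17.1198.
c_gold = y_gold − (n+δ)·k_gold = 17.1198 − 0.12·62.7726 ≈ 9.5871.

c_gold ≈ 9.587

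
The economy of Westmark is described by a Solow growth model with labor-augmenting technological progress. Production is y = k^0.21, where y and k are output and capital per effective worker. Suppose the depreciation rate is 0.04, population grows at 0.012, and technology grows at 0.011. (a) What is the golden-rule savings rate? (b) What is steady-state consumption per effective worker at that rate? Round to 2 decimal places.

(a) s_gold = 0.21; (b) c_gold ≈ 1.09

Break-even investment rate: n + g + δ = 0.012 + 0.011 + 0.04 = 0.063.
For Cobb-Douglas, s_gold equals capital's share: s_gold = 0.21.
Setting f'(k) = n+g+δ gives 0.21·k^(0.21−1) = 0.063, hence k_gold = (0.21/0.063)^(1/0.79) ≈ 4.5906.
y_gold = 4.5906^0.21 ≈ 1.3772; c_gold = (1−0.21)·y_gold ≈ 1.0880.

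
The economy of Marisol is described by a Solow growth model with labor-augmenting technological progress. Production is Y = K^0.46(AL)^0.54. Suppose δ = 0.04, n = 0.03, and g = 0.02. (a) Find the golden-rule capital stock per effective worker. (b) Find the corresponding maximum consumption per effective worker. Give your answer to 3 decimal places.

n + g + δ = 0.03 + 0.02 + 0.04 = 0.09.
At the golden rule the marginal product of capital equals n+g+δ: 0.46·k^(0.46−1) = 0.09. Solving, k_gold = (0.46/0.09)^(1/0.54) ≈ 20.5147.
y_gold = 20.5147^0.46 ≈ 4.0137; c_gold = y_gold − 0.09·k_gold ≈ 2.1674.

(a) k_gold ≈ 20.515; (b) c_gold ≈ 2.167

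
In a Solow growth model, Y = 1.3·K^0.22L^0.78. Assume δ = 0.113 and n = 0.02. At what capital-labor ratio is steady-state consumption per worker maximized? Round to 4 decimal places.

k_gold ≈ 2.6687

The effective depreciation rate is n + δ = 0.02 + 0.113 = 0.133.
Maximizing c = f(k) − (n+δ)·k gives f'(k) = n+δ, i.e. 0.22·1.3·k^(0.22−1) = 0.133, so k_gold = (0.22·1.3/0.133)^(1/0.78) ≈ 2.6687.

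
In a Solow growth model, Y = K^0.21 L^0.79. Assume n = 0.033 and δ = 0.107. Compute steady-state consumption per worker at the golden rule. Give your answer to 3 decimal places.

Break-even investment rate: n + δ = 0.033 + 0.107 = 0.14.
Golden rule sets MPK = n+δ: 0.21·k^(0.21−1) = 0.14, so k_gold = (0.21/0.14)^(1/0.79) ≈ 1.6707.
y_gold = 1.6707^0.21 ≈ 1.1138.
c_gold = y_gold − (n+δ)·k_gold = 1.1138 − 0.14·1.6707 ≈ 0.8799.

c_gold ≈ 0.880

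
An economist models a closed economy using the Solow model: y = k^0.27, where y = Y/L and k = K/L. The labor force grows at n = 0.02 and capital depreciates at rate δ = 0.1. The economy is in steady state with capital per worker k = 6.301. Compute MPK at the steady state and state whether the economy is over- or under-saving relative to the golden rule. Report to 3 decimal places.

The effective depreciation rate is n + δ = 0.02 + 0.1 = 0.12.
MPK = 0.27·k^(0.27−1) = 0.27·6.301^(-0.73) ≈ 0.0704.
MPK < 0.12, so the economy is dynamically inefficient (over-saving).

over-saving; MPK ≈ 0.070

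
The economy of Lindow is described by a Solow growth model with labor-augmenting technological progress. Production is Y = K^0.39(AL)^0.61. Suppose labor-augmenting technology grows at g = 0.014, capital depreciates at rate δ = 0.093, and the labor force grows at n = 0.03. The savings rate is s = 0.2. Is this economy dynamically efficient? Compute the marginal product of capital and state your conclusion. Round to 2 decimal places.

Capital per effective worker breaks even when investment replaces (n + g + δ)·k; here n + g + δ = 0.137.
Steady-state k*: s·k^0.39 = 0.137·k gives k* = (0.2/0.137)^(1/0.61) ≈ 1.8593.
MPK = 0.39·1.8593^(-0.61) ≈ 0.2672.
MPK > n+g+δ = 0.137, so the economy is dynamically efficient (under-saving).

dynamically efficient; MPK ≈ 0.27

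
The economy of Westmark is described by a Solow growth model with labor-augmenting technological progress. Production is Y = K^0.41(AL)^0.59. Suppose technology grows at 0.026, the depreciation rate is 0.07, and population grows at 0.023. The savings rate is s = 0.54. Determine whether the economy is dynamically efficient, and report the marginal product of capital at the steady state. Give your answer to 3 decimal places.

dynamically inefficient; MPK ≈ 0.090

Break-even investment rate: n + g + δ = 0.023 + 0.026 + 0.07 = 0.119.
Steady-state k*: s·k^0.41 = 0.119·k gives k* = (0.54/0.119)^(1/0.59) ≈ 12.9807.
MPK = 0.41·12.9807^(-0.59) ≈ 0.0904.
MPK < n+g+δ = 0.119, so the economy is dynamically inefficient (over-saving).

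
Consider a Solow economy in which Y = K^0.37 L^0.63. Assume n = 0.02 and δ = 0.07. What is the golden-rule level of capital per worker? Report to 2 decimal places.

k_gold ≈ 9.43

Break-even investment rate: n + δ = 0.02 + 0.07 = 0.09.
Maximizing c = f(k) − (n+δ)·k gives f'(k) = n+δ, i.e. 0.37·k^(0.37−1) = 0.09, so k_gold = (0.37/0.09)^(1/0.63) ≈ 9.4306.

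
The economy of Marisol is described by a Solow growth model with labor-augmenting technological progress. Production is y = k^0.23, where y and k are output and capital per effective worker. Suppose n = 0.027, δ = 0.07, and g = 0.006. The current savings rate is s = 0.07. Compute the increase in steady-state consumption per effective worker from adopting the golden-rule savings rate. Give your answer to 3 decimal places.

Capital per effective worker breaks even when investment replaces (n + g + δ)·k; here n + g + δ = 0.103.
Current steady state (s = 0.07): k* = (0.07/0.103)^(1/0.77) ≈ 0.6056, y* = 0.6056^0.23 ≈ 0.8910, c* = (1−0.07)·0.8910 ≈ 0.8287.
Maximizing c = f(k) − (n+g+δ)·k gives f'(k) = n+g+δ, i.e. 0.23·k^(0.23−1) = 0.103, so k_gold = (0.23/0.103)^(1/0.77) ≈ 2.8386.
y_gold = 2.8386^0.23 ≈ 1.2712, c_gold = y_gold − 0.103·k_gold ≈ 0.9788.
Gain: Δc = 0.9788 − 0.8287 ≈ 0.1502.

Δc ≈ 0.150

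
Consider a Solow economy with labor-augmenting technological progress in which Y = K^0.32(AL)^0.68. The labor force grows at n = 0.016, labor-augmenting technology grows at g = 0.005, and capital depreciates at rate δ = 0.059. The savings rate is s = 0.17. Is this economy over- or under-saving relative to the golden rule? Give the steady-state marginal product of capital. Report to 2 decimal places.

n + g + δ = 0.016 + 0.005 + 0.059 = 0.08.
Steady-state k*: s·k^0.32 = 0.08·k gives k* = (0.17/0.08)^(1/0.68) ≈ 3.0298.
MPK = 0.32·3.0298^(-0.68) ≈ 0.1506.
MPK > n+g+δ = 0.08, so the economy is dynamically efficient (under-saving).

under-saving; MPK ≈ 0.15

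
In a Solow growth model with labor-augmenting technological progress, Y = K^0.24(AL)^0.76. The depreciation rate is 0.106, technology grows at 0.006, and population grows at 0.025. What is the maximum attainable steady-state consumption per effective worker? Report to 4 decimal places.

n + g + δ = 0.025 + 0.006 + 0.106 = 0.137.
Golden rule sets MPK = n+g+δ: 0.24·k^(0.24−1) = 0.137, so k_gold = (0.24/0.137)^(1/0.76) ≈ 2.0911.
y_gold = 2.0911^0.24 ≈ 1.1937.
c_gold = y_gold − (n+g+δ)·k_gold = 1.1937 − 0.137·2.0911 ≈ 0.9072.

c_gold ≈ 0.9072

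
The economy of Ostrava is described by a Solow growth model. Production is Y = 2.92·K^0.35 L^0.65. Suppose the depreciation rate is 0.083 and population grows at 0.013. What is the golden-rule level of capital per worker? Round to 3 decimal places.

k_gold ≈ 38.043

Capital per worker breaks even when investment replaces (n + δ)·k; here n + δ = 0.096.
Golden rule sets MPK = n+δ: 0.35·2.92·k^(0.35−1) = 0.096, so k_gold = (0.35·2.92/0.096)^(1/0.65) ≈ 38.0431.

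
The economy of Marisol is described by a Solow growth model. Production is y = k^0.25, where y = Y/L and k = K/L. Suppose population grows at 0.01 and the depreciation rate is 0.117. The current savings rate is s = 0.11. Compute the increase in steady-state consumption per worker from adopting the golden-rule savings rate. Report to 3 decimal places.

Capital per worker breaks even when investment replaces (n + δ)·k; here n + δ = 0.127.
Current steady state (s = 0.11): k* = (0.11/0.127)^(1/0.75) ≈ 0.8256, y* = 0.8256^0.25 ≈ 0.9532, c* = (1−0.11)·0.9532 ≈ 0.8484.
Maximizing c = f(k) − (n+δ)·k gives f'(k) = n+δ, i.e. 0.25·k^(0.25−1) = 0.127, so k_gold = (0.25/0.127)^(1/0.75) ≈ 2.4671.
y_gold = 2.4671^0.25 ≈ 1.2533, c_gold = y_gold − 0.127·k_gold ≈ 0.9400.
Gain: Δc = 0.9400 − 0.8484 ≈ 0.0916.

Δc ≈ 0.092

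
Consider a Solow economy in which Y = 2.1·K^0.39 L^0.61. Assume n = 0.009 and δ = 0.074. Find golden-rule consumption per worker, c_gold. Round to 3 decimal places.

c_gold ≈ 5.536

n + δ = 0.009 + 0.074 = 0.083.
Setting f'(k) = n+δ gives 0.39·2.1·k^(0.39−1) = 0.083, hence k_gold = (0.39·2.1/0.083)^(1/0.61) ≈ 42.6428.
y_gold = 2.1·42.6428^0.39 ≈ 9.0753.
c_gold = y_gold − (n+δ)·k_gold = 9.0753 − 0.083·42.6428 ≈ 5.5359.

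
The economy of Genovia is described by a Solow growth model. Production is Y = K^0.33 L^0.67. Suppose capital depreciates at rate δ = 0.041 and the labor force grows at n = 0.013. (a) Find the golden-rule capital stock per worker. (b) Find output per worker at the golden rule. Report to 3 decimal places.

The effective depreciation rate is n + δ = 0.013 + 0.041 = 0.054.
Maximizing c = f(k) − (n+δ)·k gives f'(k) = n+δ, i.e. 0.33·k^(0.33−1) = 0.054, so k_gold = (0.33/0.054)^(1/0.67) ≈ 14.9044.
y_gold = 14.9044^0.33 ≈ 2.4389.

(a) k_gold ≈ 14.904; (b) y_gold ≈ 2.439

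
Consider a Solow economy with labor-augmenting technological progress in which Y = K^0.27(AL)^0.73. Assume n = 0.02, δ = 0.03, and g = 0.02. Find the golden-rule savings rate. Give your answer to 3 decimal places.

Capital per effective worker breaks even when investment replaces (n + g + δ)·k; here n + g + δ = 0.07.
At the golden rule MPK = n+g+δ, and in any Cobb-Douglas steady state s = (n+g+δ)·k/y = MPK·k/y = capital's share 0.27.

s_gold = 0.270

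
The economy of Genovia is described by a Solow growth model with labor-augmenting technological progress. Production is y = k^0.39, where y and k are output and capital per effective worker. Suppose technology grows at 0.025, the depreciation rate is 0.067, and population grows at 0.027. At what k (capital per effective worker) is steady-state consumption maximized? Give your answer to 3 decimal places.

k_gold ≈ 7.000

n + g + δ = 0.027 + 0.025 + 0.067 = 0.119.
Maximizing c = f(k) − (n+g+δ)·k gives f'(k) = n+g+δ, i.e. 0.39·k^(0.39−1) = 0.119, so k_gold = (0.39/0.119)^(1/0.61) ≈ 7.0002.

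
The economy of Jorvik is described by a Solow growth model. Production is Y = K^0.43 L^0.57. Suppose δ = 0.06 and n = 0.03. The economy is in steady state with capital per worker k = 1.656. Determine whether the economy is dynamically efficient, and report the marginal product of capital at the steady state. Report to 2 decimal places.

n + δ = 0.03 + 0.06 = 0.09.
MPK = 0.43·k^(0.43−1) = 0.43·1.656^(-0.57) ≈ 0.3226.
MPK > 0.09, so the economy is dynamically efficient (under-saving).

dynamically efficient; MPK ≈ 0.32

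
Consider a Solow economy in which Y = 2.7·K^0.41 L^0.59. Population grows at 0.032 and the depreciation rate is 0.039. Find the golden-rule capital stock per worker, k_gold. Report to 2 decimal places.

k_gold ≈ 105.16

The effective depreciation rate is n + δ = 0.032 + 0.039 = 0.071.
Golden rule sets MPK = n+δ: 0.41·2.7·k^(0.41−1) = 0.071, so k_gold = (0.41·2.7/0.071)^(1/0.59) ≈ 105.1589.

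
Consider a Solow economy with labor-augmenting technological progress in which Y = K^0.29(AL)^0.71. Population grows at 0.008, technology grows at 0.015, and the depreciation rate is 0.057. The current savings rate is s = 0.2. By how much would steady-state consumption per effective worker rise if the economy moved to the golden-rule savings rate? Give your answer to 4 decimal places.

n + g + δ = 0.008 + 0.015 + 0.057 = 0.08.
Current steady state (s = 0.2): k* = (0.2/0.08)^(1/0.71) ≈ 3.6348, y* = 3.6348^0.29 ≈ 1.4539, c* = (1−0.2)·1.4539 ≈ 1.1631.
At the golden rule the marginal product of capital equals n+g+δ: 0.29·k^(0.29−1) = 0.08. Solving, k_gold = (0.29/0.08)^(1/0.71) ≈ 6.1342.
y_gold = 6.1342^0.29 ≈ 1.6922, c_gold = y_gold − 0.08·k_gold ≈ 1.2015.
Gain: Δc = 1.2015 − 1.1631 ≈ 0.0383.

Δc ≈ 0.0383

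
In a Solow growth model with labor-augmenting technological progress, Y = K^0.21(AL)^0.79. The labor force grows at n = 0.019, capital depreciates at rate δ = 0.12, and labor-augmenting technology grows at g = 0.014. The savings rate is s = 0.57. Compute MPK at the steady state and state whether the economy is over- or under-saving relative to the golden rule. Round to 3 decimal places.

over-saving; MPK ≈ 0.056

n + g + δ = 0.019 + 0.014 + 0.12 = 0.153.
Steady-state k*: s·k^0.21 = 0.153·k gives k* = (0.57/0.153)^(1/0.79) ≈ 5.2847.
MPK = 0.21·5.2847^(-0.79) ≈ 0.0564.
MPK < n+g+δ = 0.153, so the economy is dynamically inefficient (over-saving).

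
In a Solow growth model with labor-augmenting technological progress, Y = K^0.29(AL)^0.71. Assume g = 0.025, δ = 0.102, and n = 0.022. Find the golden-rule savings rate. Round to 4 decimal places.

Capital per effective worker breaks even when investment replaces (n + g + δ)·k; here n + g + δ = 0.149.
At the golden rule MPK = n+g+δ, and in any Cobb-Douglas steady state s = (n+g+δ)·k/y = MPK·k/y = capital's share 0.29.

s_gold = 0.2900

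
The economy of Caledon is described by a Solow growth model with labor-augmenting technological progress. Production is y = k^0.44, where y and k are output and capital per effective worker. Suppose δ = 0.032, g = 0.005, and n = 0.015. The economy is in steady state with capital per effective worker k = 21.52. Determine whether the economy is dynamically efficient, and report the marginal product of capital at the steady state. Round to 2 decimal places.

dynamically efficient; MPK ≈ 0.08

Capital per effective worker breaks even when investment replaces (n + g + δ)·k; here n + g + δ = 0.052.
MPK = 0.44·k^(0.44−1) = 0.44·21.52^(-0.56) ≈ 0.0789.
MPK > 0.052, so the economy is dynamically efficient (under-saving).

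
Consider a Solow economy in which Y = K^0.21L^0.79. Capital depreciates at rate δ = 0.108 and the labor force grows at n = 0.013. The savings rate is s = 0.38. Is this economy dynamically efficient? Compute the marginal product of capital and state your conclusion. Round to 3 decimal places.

dynamically inefficient; MPK ≈ 0.067

Capital per worker breaks even when investment replaces (n + δ)·k; here n + δ = 0.121.
Steady-state k*: s·k^0.21 = 0.121·k gives k* = (0.38/0.121)^(1/0.79) ≈ 4.2571.
MPK = 0.21·4.2571^(-0.79) ≈ 0.0669.
MPK < n+δ = 0.121, so the economy is dynamically inefficient (over-saving).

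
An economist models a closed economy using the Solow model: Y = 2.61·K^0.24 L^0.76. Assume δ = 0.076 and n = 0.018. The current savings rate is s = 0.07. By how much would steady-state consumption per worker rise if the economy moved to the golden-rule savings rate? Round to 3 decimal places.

Capital per worker breaks even when investment replaces (n + δ)·k; here n + δ = 0.094.
Current steady state (s = 0.07): k* = (0.07·2.61/0.094)^(1/0.76) ≈ 2.3975, y* = 2.61·2.3975^0.24 ≈ 3.2194, c* = (1−0.07)·3.2194 ≈ 2.9941.
Setting f'(k) = n+δ gives 0.24·2.61·k^(0.24−1) = 0.094, hence k_gold = (0.24·2.61/0.094)^(1/0.76) ≈ 12.1296.
y_gold = 2.61·12.1296^0.24 ≈ 4.7508, c_gold = y_gold − 0.094·k_gold ≈ 3.6106.
Gain: Δc = 3.6106 − 2.9941 ≈ 0.6165.

Δc ≈ 0.617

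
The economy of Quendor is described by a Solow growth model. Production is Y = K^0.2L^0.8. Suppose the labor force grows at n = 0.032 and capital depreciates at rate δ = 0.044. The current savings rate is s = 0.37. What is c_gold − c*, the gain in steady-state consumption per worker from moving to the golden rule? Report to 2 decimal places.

Δc ≈ 0.08

n + δ = 0.032 + 0.044 = 0.076.
Current steady state (s = 0.37): k* = (0.37/0.076)^(1/0.8) ≈ 7.2316, y* = 7.2316^0.2 ≈ 1.4854, c* = (1−0.37)·1.4854 ≈ 0.9358.
At the golden rule the marginal product of capital equals n+δ: 0.2·k^(0.2−1) = 0.076. Solving, k_gold = (0.2/0.076)^(1/0.8) ≈ 3.3517.
y_gold = 3.3517^0.2 ≈ 1.2737, c_gold = y_gold − 0.076·k_gold ≈ 1.0189.
Gain: Δc = 1.0189 − 0.9358 ≈ 0.0831.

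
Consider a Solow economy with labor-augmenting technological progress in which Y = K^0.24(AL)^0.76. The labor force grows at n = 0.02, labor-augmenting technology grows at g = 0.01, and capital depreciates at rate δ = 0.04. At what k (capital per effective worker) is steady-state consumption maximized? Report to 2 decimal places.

The effective depreciation rate is n + g + δ = 0.02 + 0.01 + 0.04 = 0.07.
At the golden rule the marginal product of capital equals n+g+δ: 0.24·k^(0.24−1) = 0.07. Solving, k_gold = (0.24/0.07)^(1/0.76) ≈ 5.0594.

k_gold ≈ 5.06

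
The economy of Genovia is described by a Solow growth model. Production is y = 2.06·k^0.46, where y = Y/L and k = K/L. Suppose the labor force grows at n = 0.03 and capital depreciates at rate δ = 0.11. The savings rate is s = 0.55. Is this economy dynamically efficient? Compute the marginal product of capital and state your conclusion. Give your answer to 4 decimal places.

dynamically inefficient; MPK ≈ 0.1171

Break-even investment rate: n + δ = 0.03 + 0.11 = 0.14.
Steady-state k*: s·A·k^0.46 = 0.14·k gives k* = (0.55·2.06/0.14)^(1/0.54) ≈ 48.0474.
MPK = 0.46·2.06·48.0474^(-0.54) ≈ 0.1171.
MPK < n+δ = 0.14, so the economy is dynamically inefficient (over-saving).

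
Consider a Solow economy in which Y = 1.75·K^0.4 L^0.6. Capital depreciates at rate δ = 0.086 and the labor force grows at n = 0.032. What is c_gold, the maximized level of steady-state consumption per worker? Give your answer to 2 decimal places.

Capital per worker breaks even when investment replaces (n + δ)·k; here n + δ = 0.118.
Setting f'(k) = n+δ gives 0.4·1.75·k^(0.4−1) = 0.118, hence k_gold = (0.4·1.75/0.118)^(1/0.6) ≈ 19.4399.
y_gold = 1.75·19.4399^0.4 ≈ 5.7348.
c_gold = y_gold − (n+δ)·k_gold = 5.7348 − 0.118·19.4399 ≈ 3.4409.

c_gold ≈ 3.44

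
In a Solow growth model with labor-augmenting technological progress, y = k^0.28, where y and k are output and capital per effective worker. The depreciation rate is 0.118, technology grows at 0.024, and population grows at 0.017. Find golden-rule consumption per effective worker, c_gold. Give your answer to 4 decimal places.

c_gold ≈ 0.8972

Break-even investment rate: n + g + δ = 0.017 + 0.024 + 0.118 = 0.159.
Golden rule sets MPK = n+g+δ: 0.28·k^(0.28−1) = 0.159, so k_gold = (0.28/0.159)^(1/0.72) ≈ 2.1945.
y_gold = 2.1945^0.28 ≈ 1.2462.
c_gold = y_gold − (n+g+δ)·k_gold = 1.2462 − 0.159·2.1945 ≈ 0.8972.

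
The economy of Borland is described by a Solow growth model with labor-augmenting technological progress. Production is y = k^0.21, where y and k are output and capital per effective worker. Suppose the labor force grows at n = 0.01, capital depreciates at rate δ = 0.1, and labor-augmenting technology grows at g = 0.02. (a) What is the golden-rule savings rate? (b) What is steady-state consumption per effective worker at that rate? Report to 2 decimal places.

Break-even investment rate: n + g + δ = 0.01 + 0.02 + 0.1 = 0.13.
For Cobb-Douglas, s_gold equals capital's share: s_gold = 0.21.
Golden rule sets MPK = n+g+δ: 0.21·k^(0.21−1) = 0.13, so k_gold = (0.21/0.13)^(1/0.79) ≈ 1.8350.
y_gold = 1.8350^0.21 ≈ 1.1360; c_gold = (1−0.21)·y_gold ≈ 0.8974.

(a) s_gold = 0.21; (b) c_gold ≈ 0.90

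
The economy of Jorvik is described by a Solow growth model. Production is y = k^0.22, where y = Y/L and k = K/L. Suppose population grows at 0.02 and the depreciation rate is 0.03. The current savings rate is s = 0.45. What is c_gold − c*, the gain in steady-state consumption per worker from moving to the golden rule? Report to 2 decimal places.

Δc ≈ 0.16

Break-even investment rate: n + δ = 0.02 + 0.03 = 0.05.
Current steady state (s = 0.45): k* = (0.45/0.05)^(1/0.78) ≈ 16.7258, y* = 16.7258^0.22 ≈ 1.8584, c* = (1−0.45)·1.8584 ≈ 1.0221.
Golden rule sets MPK = n+δ: 0.22·k^(0.22−1) = 0.05, so k_gold = (0.22/0.05)^(1/0.78) ≈ 6.6825.
y_gold = 6.6825^0.22 ≈ 1.5188, c_gold = y_gold − 0.05·k_gold ≈ 1.1846.
Gain: Δc = 1.1846 − 1.0221 ≈ 0.1625.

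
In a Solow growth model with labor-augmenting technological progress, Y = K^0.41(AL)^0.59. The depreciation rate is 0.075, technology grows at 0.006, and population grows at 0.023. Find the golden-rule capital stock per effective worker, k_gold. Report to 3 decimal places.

k_gold ≈ 10.227

Break-even investment rate: n + g + δ = 0.023 + 0.006 + 0.075 = 0.104.
At the golden rule the marginal product of capital equals n+g+δ: 0.41·k^(0.41−1) = 0.104. Solving, k_gold = (0.41/0.104)^(1/0.59) ≈ 10.2270.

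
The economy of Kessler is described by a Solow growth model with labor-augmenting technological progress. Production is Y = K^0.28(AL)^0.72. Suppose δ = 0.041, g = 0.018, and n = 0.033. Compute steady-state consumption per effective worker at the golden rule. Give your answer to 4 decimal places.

n + g + δ = 0.033 + 0.018 + 0.041 = 0.092.
Golden rule sets MPK = n+g+δ: 0.28·k^(0.28−1) = 0.092, so k_gold = (0.28/0.092)^(1/0.72) ≈ 4.6919.
y_gold = 4.6919^0.28 ≈ 1.5416.
c_gold = y_gold − (n+g+δ)·k_gold = 1.5416 − 0.092·4.6919 ≈ 1.1100.

c_gold ≈ 1.1100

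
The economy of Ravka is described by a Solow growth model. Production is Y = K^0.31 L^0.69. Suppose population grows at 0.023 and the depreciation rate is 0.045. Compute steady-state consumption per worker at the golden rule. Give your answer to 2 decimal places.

c_gold ≈ 1.36

n + δ = 0.023 + 0.045 = 0.068.
Setting f'(k) = n+δ gives 0.31·k^(0.31−1) = 0.068, hence k_gold = (0.31/0.068)^(1/0.69) ≈ 9.0128.
y_gold = 9.0128^0.31 ≈ 1.9770.
c_gold = y_gold − (n+δ)·k_gold = 1.9770 − 0.068·9.0128 ≈ 1.3641.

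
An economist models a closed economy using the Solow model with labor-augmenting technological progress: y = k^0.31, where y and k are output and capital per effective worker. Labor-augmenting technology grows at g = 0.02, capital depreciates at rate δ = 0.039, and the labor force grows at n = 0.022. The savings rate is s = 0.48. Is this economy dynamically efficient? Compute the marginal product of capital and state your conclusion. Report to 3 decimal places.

Capital per effective worker breaks even when investment replaces (n + g + δ)·k; here n + g + δ = 0.081.
Steady-state k*: s·k^0.31 = 0.081·k gives k* = (0.48/0.081)^(1/0.69) ≈ 13.1806.
MPK = 0.31·13.1806^(-0.69) ≈ 0.0523.
MPK < n+g+δ = 0.081, so the economy is dynamically inefficient (over-saving).

dynamically inefficient; MPK ≈ 0.052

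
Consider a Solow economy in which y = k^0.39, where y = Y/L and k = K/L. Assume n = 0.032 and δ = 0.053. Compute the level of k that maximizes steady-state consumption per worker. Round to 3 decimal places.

k_gold ≈ 12.152

Break-even investment rate: n + δ = 0.032 + 0.053 = 0.085.
Maximizing c = f(k) − (n+δ)·k gives f'(k) = n+δ, i.e. 0.39·k^(0.39−1) = 0.085, so k_gold = (0.39/0.085)^(1/0.61) ≈ 12.1525.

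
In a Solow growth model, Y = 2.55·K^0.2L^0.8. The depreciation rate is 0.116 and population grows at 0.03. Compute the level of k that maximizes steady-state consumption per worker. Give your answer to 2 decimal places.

The effective depreciation rate is n + δ = 0.03 + 0.116 = 0.146.
Maximizing c = f(k) − (n+δ)·k gives f'(k) = n+δ, i.e. 0.2·2.55·k^(0.2−1) = 0.146, so k_gold = (0.2·2.55/0.146)^(1/0.8) ≈ 4.7755.

k_gold ≈ 4.78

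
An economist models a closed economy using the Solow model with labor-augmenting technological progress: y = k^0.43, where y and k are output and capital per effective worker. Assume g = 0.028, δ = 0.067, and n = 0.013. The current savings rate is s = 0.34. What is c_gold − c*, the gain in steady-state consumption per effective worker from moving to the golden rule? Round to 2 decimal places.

n + g + δ = 0.013 + 0.028 + 0.067 = 0.108.
Current steady state (s = 0.34): k* = (0.34/0.108)^(1/0.57) ≈ 7.4779, y* = 7.4779^0.43 ≈ 2.3753, c* = (1−0.34)·2.3753 ≈ 1.5677.
At the golden rule the marginal product of capital equals n+g+δ: 0.43·k^(0.43−1) = 0.108. Solving, k_gold = (0.43/0.108)^(1/0.57) ≈ 11.2904.
y_gold = 11.2904^0.43 ≈ 2.8357, c_gold = y_gold − 0.108·k_gold ≈ 1.6164.
Gain: Δc = 1.6164 − 1.5677 ≈ 0.0486.

Δc ≈ 0.05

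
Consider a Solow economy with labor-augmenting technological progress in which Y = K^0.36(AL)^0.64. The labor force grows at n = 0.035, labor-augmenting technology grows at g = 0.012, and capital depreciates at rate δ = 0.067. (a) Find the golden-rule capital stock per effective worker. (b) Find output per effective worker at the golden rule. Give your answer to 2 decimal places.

(a) k_gold ≈ 6.03; (b) y_gold ≈ 1.91

Capital per effective worker breaks even when investment replaces (n + g + δ)·k; here n + g + δ = 0.114.
Golden rule sets MPK = n+g+δ: 0.36·k^(0.36−1) = 0.114, so k_gold = (0.36/0.114)^(1/0.64) ≈ 6.0299.
y_gold = 6.0299^0.36 ≈ 1.9095.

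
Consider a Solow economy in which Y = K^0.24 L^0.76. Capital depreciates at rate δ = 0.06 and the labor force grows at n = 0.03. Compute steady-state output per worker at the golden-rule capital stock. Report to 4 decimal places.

The effective depreciation rate is n + δ = 0.03 + 0.06 = 0.09.
Maximizing c = f(k) − (n+δ)·k gives f'(k) = n+δ, i.e. 0.24·k^(0.24−1) = 0.09, so k_gold = (0.24/0.09)^(1/0.76) ≈ 3.6348.
Output: y_gold = k_gold^0.24 = 3.6348^0.24 ≈ 1.3631.

y_gold ≈ 1.3631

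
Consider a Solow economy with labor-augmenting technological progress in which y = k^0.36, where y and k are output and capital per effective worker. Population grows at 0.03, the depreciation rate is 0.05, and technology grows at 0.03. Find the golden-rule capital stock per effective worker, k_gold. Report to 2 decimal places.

k_gold ≈ 6.38

n + g + δ = 0.03 + 0.03 + 0.05 = 0.11.
At the golden rule the marginal product of capital equals n+g+δ: 0.36·k^(0.36−1) = 0.11. Solving, k_gold = (0.36/0.11)^(1/0.64) ≈ 6.3760.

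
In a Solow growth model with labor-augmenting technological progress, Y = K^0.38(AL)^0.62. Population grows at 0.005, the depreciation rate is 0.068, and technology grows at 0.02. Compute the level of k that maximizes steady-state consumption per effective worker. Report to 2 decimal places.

n + g + δ = 0.005 + 0.02 + 0.068 = 0.093.
Setting f'(k) = n+g+δ gives 0.38·k^(0.38−1) = 0.093, hence k_gold = (0.38/0.093)^(1/0.62) ≈ 9.6821.

k_gold ≈ 9.68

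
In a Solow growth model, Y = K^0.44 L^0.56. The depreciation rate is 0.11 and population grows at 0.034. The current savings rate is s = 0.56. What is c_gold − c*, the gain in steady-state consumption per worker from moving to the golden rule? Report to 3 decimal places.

Δc ≈ 0.068

Break-even investment rate: n + δ = 0.034 + 0.11 = 0.144.
Current steady state (s = 0.56): k* = (0.56/0.144)^(1/0.56) ≈ 11.3047, y* = 11.3047^0.44 ≈ 2.9069, c* = (1−0.56)·2.9069 ≈ 1.2790.
Golden rule sets MPK = n+δ: 0.44·k^(0.44−1) = 0.144, so k_gold = (0.44/0.144)^(1/0.56) ≈ 7.3491.
y_gold = 7.3491^0.44 ≈ 2.4052, c_gold = y_gold − 0.144·k_gold ≈ 1.3469.
Gain: Δc = 1.3469 − 1.2790 ≈ 0.0678.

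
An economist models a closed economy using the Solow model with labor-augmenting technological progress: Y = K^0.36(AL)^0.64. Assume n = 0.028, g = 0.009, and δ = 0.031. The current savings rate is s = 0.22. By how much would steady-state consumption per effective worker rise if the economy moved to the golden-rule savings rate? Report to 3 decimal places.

Δc ≈ 0.124

Capital per effective worker breaks even when investment replaces (n + g + δ)·k; here n + g + δ = 0.068.
Current steady state (s = 0.22): k* = (0.22/0.068)^(1/0.64) ≈ 6.2624, y* = 6.2624^0.36 ≈ 1.9356, c* = (1−0.22)·1.9356 ≈ 1.5098.
At the golden rule the marginal product of capital equals n+g+δ: 0.36·k^(0.36−1) = 0.068. Solving, k_gold = (0.36/0.068)^(1/0.64) ≈ 13.5185.
y_gold = 13.5185^0.36 ≈ 2.5535, c_gold = y_gold − 0.068·k_gold ≈ 1.6342.
Gain: Δc = 1.6342 − 1.5098 ≈ 0.1244.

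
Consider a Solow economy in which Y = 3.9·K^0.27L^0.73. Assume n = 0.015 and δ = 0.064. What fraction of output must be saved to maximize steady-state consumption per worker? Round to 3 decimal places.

s_gold = 0.270

The effective depreciation rate is n + δ = 0.015 + 0.064 = 0.079.
At the golden rule MPK = n+δ, and in any Cobb-Douglas steady state s = (n+δ)·k/y = MPK·k/y = capital's share 0.27.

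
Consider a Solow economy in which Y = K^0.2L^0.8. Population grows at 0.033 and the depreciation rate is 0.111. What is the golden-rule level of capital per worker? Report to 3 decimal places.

Capital per worker breaks even when investment replaces (n + δ)·k; here n + δ = 0.144.
Golden rule sets MPK = n+δ: 0.2·k^(0.2−1) = 0.144, so k_gold = (0.2/0.144)^(1/0.8) ≈ 1.5078.

k_gold ≈ 1.508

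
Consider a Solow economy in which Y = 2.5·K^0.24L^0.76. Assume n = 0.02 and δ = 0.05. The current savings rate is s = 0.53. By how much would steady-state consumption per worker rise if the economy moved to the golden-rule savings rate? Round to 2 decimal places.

Capital per worker breaks even when investment replaces (n + δ)·k; here n + δ = 0.07.
Current steady state (s = 0.53): k* = (0.53·2.5/0.07)^(1/0.76) ≈ 47.9091, y* = 2.5·47.9091^0.24 ≈ 6.3276, c* = (1−0.53)·6.3276 ≈ 2.9740.
At the golden rule the marginal product of capital equals n+δ: 0.24·2.5·k^(0.24−1) = 0.07. Solving, k_gold = (0.24·2.5/0.07)^(1/0.76) ≈ 16.8928.
y_gold = 2.5·16.8928^0.24 ≈ 4.9271, c_gold = y_gold − 0.07·k_gold ≈ 3.7446.
Gain: Δc = 3.7446 − 2.9740 ≈ 0.7706.

Δc ≈ 0.77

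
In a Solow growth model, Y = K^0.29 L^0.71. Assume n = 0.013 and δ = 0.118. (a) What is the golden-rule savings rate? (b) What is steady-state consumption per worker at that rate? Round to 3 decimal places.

The effective depreciation rate is n + δ = 0.013 + 0.118 = 0.131.
For Cobb-Douglas, s_gold equals capital's share: s_gold = 0.29.
Maximizing c = f(k) − (n+δ)·k gives f'(k) = n+δ, i.e. 0.29·k^(0.29−1) = 0.131, so k_gold = (0.29/0.131)^(1/0.71) ≈ 3.0626.
y_gold = 3.0626^0.29 ≈ 1.3835; c_gold = (1−0.29)·y_gold ≈ 0.9823.

(a) s_gold = 0.290; (b) c_gold ≈ 0.982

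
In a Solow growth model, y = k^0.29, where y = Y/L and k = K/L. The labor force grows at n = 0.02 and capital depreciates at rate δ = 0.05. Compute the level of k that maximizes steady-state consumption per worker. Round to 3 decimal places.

Capital per worker breaks even when investment replaces (n + δ)·k; here n + δ = 0.07.
Golden rule sets MPK = n+δ: 0.29·k^(0.29−1) = 0.07, so k_gold = (0.29/0.07)^(1/0.71) ≈ 7.4035.

k_gold ≈ 7.403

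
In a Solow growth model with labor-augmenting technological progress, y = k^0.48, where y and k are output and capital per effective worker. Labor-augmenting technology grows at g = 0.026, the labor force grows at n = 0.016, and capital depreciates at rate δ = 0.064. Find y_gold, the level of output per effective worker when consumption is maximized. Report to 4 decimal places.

y_gold ≈ 4.0316

n + g + δ = 0.016 + 0.026 + 0.064 = 0.106.
Setting f'(k) = n+g+δ gives 0.48·k^(0.48−1) = 0.106, hence k_gold = (0.48/0.106)^(1/0.52) ≈ 18.2564.
Output: y_gold = k_gold^0.48 = 18.2564^0.48 ≈ 4.0316.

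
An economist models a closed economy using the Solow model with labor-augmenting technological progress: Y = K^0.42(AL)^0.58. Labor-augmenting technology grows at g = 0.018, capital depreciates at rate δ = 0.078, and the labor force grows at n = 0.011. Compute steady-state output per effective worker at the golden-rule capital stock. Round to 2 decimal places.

n + g + δ = 0.011 + 0.018 + 0.078 = 0.107.
Setting f'(k) = n+g+δ gives 0.42·k^(0.42−1) = 0.107, hence k_gold = (0.42/0.107)^(1/0.58) ≈ 10.5659.
Output: y_gold = k_gold^0.42 = 10.5659^0.42 ≈ 2.6918.

y_gold ≈ 2.69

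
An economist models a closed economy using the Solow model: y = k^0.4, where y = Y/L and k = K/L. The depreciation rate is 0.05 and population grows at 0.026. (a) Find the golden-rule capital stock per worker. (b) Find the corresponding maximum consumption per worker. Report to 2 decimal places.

(a) k_gold ≈ 15.92; (b) c_gold ≈ 1.82

The effective depreciation rate is n + δ = 0.026 + 0.05 = 0.076.
Setting f'(k) = n+δ gives 0.4·k^(0.4−1) = 0.076, hence k_gold = (0.4/0.076)^(1/0.6) ≈ 15.9249.
y_gold = 15.9249^0.4 ≈ 3.0257; c_gold = y_gold − 0.076·k_gold ≈ 1.8154.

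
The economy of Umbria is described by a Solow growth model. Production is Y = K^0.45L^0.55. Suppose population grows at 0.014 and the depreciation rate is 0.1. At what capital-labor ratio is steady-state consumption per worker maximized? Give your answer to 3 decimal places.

k_gold ≈ 12.139

Capital per worker breaks even when investment replaces (n + δ)·k; here n + δ = 0.114.
Maximizing c = f(k) − (n+δ)·k gives f'(k) = n+δ, i.e. 0.45·k^(0.45−1) = 0.114, so k_gold = (0.45/0.114)^(1/0.55) ≈ 12.1394.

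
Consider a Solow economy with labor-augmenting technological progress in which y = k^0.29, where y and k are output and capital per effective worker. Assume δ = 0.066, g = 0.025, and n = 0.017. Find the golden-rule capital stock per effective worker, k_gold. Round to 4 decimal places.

The effective depreciation rate is n + g + δ = 0.017 + 0.025 + 0.066 = 0.108.
Maximizing c = f(k) − (n+g+δ)·k gives f'(k) = n+g+δ, i.e. 0.29·k^(0.29−1) = 0.108, so k_gold = (0.29/0.108)^(1/0.71) ≈ 4.0197.

k_gold ≈ 4.0197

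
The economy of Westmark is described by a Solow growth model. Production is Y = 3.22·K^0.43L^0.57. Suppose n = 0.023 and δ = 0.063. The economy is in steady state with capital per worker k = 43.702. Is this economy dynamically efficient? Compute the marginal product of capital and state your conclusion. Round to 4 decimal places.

The effective depreciation rate is n + δ = 0.023 + 0.063 = 0.086.
MPK = 0.43·3.22·k^(0.43−1) = 0.43·3.22·43.702^(-0.57) ≈ 0.1608.
MPK > 0.086, so the economy is dynamically efficient (under-saving).

dynamically efficient; MPK ≈ 0.1608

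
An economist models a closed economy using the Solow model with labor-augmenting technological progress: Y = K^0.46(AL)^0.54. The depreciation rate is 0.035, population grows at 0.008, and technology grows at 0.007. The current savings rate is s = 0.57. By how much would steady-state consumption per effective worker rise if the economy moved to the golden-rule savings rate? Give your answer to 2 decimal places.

Δc ≈ 0.16

The effective depreciation rate is n + g + δ = 0.008 + 0.007 + 0.035 = 0.05.
Current steady state (s = 0.57): k* = (0.57/0.05)^(1/0.54) ≈ 90.6215, y* = 90.6215^0.46 ≈ 7.9493, c* = (1−0.57)·7.9493 ≈ 3.4182.
Golden rule sets MPK = n+g+δ: 0.46·k^(0.46−1) = 0.05, so k_gold = (0.46/0.05)^(1/0.54) ≈ 60.9245.
y_gold = 60.9245^0.46 ≈ 6.6222, c_gold = y_gold − 0.05·k_gold ≈ 3.5760.
Gain: Δc = 3.5760 − 3.4182 ≈ 0.1578.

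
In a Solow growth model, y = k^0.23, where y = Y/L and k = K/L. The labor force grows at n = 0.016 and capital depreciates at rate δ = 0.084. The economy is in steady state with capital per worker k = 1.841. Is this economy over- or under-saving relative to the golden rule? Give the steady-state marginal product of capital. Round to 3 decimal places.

under-saving; MPK ≈ 0.144

Capital per worker breaks even when investment replaces (n + δ)·k; here n + δ = 0.1.
MPK = 0.23·k^(0.23−1) = 0.23·1.841^(-0.77) ≈ 0.1438.
MPK > 0.1, so the economy is dynamically efficient (under-saving).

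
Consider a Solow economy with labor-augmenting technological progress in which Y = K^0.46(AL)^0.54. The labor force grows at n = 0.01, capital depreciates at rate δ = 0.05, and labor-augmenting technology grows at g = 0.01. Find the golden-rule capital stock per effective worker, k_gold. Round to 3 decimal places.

k_gold ≈ 32.673

n + g + δ = 0.01 + 0.01 + 0.05 = 0.07.
At the golden rule the marginal product of capital equals n+g+δ: 0.46·k^(0.46−1) = 0.07. Solving, k_gold = (0.46/0.07)^(1/0.54) ≈ 32.6727.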